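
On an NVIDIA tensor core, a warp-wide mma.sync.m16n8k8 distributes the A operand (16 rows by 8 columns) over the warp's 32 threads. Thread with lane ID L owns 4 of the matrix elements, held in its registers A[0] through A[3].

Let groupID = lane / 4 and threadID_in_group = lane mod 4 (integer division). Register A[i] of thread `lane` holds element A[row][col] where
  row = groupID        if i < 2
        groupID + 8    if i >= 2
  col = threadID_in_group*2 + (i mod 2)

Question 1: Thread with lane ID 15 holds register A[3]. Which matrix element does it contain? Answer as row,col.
11,7

L=15->g=15>>2=3, t=15&3=3
[3]->row 3+8=11  col 3·2+1=7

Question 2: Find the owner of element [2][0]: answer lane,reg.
r: 2->gid=2,r8=0  c: 0->tid=0,i&1=0
L=2*4+0=8  i=0*2+0=0

8,0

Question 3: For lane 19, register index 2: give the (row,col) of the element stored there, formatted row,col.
12,6

lane 19: grp=4 (19/4), tig=3 (19%4)
i=2: r=4+8=12, c=3*2+0=6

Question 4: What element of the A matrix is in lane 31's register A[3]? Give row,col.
lane 31→31/4=7, 31 mod 4=3
i=3  r:7+8→15  c:2·3+1→7

15,7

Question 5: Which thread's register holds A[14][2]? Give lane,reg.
25,2

r:14=>grp=6,rB=1  c:2=>tig=1,lo=0
L=6*4+1=25  i=1*2+0=2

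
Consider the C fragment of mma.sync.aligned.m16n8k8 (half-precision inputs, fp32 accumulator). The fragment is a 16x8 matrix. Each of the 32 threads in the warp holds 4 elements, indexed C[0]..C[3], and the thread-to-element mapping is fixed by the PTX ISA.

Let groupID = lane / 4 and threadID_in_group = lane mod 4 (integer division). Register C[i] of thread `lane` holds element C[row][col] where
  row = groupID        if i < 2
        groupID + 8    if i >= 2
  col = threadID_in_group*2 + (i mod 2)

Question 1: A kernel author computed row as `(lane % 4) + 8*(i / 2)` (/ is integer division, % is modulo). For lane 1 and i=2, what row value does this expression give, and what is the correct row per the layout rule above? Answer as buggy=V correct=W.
buggy=9 correct=8

`(lane % 4) + 8*(i / 2)`[1,2]⇒9
lane 1⇒1/4=0, 1 mod 4=1
i=2  r:0+8⇒8  c:2·1+0⇒2
row: 9 vs 8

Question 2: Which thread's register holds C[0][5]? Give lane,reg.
r:0=>grp=0,rB=0  c:5=>tig=2,lo=1
L=0*4+2=2  i=0*2+1=1

2,1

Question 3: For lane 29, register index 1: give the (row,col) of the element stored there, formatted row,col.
lane 29⇒29/4=7, 29 mod 4=1
i=1  r:7+0⇒7  c:2·1+1⇒3

7,3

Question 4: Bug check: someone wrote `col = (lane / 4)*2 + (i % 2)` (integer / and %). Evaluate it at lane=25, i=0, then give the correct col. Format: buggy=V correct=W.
buggy=12 correct=2

`(lane / 4)*2 + (i % 2)`[25,0]->12
L=25->gid=25>>2=6, tid=25&3=1
[0]->row 6+0=6  col 1·2+0=2
col: 12 vs 2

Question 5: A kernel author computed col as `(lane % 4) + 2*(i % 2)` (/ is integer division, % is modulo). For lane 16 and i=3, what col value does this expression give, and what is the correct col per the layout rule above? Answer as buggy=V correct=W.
buggy=2 correct=1

`(lane % 4) + 2*(i % 2)`[16,3]⇒2
lane 16⇒16/4=4, 16 mod 4=0
i=3  r:4+8⇒12  c:2·0+1⇒1
col: 2 vs 1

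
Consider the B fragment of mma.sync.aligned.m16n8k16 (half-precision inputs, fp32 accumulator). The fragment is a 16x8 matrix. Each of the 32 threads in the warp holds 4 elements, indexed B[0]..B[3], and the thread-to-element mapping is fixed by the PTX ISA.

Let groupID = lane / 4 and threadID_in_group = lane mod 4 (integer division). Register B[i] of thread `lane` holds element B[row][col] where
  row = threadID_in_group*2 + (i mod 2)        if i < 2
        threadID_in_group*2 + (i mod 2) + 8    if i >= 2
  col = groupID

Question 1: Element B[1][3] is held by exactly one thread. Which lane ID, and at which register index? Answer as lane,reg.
c=3→G=3  r=1→rhi=0,T=0,p=1
L=3*4+0=12  i=0*2+1=1

12,1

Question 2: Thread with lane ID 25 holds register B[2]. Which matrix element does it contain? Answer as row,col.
10,6

25: G=6,T=1
[2] (1*2+0+8,6) = (10,6)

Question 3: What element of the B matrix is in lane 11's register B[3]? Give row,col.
15,2

lane 11: g=2 (11/4), t=3 (11%4)
i=3: r=3*2+1+8=15, c=g=2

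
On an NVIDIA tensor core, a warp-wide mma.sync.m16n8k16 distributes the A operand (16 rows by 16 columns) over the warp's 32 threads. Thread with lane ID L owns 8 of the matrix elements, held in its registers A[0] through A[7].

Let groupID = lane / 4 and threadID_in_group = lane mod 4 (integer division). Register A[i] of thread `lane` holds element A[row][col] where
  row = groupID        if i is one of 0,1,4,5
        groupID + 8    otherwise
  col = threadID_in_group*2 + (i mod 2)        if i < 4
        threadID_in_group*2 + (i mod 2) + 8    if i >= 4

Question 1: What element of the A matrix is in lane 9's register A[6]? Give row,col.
9: grp=2,tig=1
[6] (2+8,1*2+0+8) = (10,10)

10,10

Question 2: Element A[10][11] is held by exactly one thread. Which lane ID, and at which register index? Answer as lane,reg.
r=10⇒gr=2,Rb=1  c=11⇒Cb=1,th=1,odd=1
L=2*4+1=9  i=1*4+1*2+1=7

9,7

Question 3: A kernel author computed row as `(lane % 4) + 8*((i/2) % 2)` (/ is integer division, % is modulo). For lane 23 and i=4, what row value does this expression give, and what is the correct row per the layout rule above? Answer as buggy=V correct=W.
buggy=3 correct=5

`(lane % 4) + 8*((i/2) % 2)`[23,4]⇒3
23: gr=5,th=3
[4] (5+0,3*2+0+8) = (5,14)
row: 3 vs 5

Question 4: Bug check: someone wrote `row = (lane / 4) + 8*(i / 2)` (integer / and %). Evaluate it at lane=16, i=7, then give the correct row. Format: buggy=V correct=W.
`(lane / 4) + 8*(i / 2)`[16,7]->28
L=16->g=16>>2=4, t=16&3=0
[7]->row 4+8=12  col 0·2+1+8=9
row: 28 vs 12

buggy=28 correct=12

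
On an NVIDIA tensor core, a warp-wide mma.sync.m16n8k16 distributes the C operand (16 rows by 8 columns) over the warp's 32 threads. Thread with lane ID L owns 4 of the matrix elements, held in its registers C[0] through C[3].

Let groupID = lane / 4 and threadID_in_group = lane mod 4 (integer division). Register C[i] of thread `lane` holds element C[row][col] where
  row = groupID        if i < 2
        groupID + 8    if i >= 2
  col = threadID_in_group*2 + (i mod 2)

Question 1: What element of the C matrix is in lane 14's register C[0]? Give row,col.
3,4

lane 14=>14/4=3, 14 mod 4=2
i=0  r:3+0=>3  c:2·2+0=>4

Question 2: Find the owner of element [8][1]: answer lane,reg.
0,3

r=8→G=0,rhi=1  c=1→T=0,p=1
L=0*4+0=0  i=1*2+1=3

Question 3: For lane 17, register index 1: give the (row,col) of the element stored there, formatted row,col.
4,3

lane 17→17/4=4, 17 mod 4=1
i=1  r:4+0→4  c:2·1+1→3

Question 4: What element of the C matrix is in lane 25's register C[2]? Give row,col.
14,2

lane 25: gid=6 (25/4), tid=1 (25%4)
i=2: r=6+8=14, c=1*2+0=2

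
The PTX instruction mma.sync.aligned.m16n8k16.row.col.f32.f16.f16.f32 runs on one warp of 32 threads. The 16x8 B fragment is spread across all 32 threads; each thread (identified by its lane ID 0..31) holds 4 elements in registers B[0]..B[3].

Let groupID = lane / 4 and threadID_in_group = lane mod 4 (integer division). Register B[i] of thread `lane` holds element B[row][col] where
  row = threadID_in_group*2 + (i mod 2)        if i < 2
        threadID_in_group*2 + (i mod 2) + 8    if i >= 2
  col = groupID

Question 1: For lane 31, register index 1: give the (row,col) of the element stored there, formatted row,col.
lane 31=>31/4=7, 31 mod 4=3
i=1  r:2·3+1+0=>7  c:7

7,7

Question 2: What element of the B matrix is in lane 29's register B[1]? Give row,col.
lane 29=>29/4=7, 29 mod 4=1
i=1  r:2·1+1+0=>3  c:7

3,7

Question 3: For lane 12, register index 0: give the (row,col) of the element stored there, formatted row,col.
L=12->gid=12>>2=3, tid=12&3=0
[0]->row 0·2+0+0=0  col gid=3

0,3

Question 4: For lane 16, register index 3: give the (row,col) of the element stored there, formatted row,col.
lane 16: gr=4 (16/4), th=0 (16%4)
i=3: r=0*2+1+8=9, c=gr=4

9,4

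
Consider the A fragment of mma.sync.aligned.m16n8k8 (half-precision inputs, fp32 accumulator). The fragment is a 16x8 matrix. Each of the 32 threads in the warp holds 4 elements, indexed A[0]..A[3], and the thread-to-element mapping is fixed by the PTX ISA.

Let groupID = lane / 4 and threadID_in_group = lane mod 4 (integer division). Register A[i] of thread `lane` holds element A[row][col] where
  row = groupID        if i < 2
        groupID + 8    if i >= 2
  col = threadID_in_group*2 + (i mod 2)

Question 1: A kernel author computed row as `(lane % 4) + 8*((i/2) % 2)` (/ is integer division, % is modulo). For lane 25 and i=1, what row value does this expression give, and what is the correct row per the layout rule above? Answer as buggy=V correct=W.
`(lane % 4) + 8*((i/2) % 2)`[25,1]->1
lane 25->25/4=6, 25 mod 4=1
i=1  r:6+0->6  c:2·1+1->3
row: 1 vs 6

buggy=1 correct=6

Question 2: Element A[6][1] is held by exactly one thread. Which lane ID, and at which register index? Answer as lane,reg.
24,1

r=6->g=6,rb=0  c=1->t=0,b0=1
L=6*4+0=24  i=0*2+1=1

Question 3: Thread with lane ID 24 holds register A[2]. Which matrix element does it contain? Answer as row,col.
14,0

24: grp=6,tig=0
[2] (6+8,0*2+0) = (14,0)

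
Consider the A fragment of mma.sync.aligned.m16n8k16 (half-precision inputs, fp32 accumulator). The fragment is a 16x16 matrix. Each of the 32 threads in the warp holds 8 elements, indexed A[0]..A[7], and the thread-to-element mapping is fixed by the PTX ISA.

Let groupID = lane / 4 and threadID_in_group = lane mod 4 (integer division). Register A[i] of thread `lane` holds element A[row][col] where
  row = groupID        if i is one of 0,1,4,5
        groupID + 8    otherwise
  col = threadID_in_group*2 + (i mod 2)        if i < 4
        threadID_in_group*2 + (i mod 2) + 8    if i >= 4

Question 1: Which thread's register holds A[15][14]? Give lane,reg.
r: 15->gid=7,r8=1  c: 14->c8=1,tid=3,i&1=0
L=7*4+3=31  i=1*4+1*2+0=6

31,6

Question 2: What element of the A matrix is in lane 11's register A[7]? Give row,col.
10,15

11: gr=2,th=3
[7] (2+8,3*2+1+8) = (10,15)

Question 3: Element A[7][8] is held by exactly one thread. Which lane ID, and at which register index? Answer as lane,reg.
28,4

r=7->g=7,rb=0  c=8->cb=1,t=0,b0=0
L=7*4+0=28  i=1*4+0*2+0=4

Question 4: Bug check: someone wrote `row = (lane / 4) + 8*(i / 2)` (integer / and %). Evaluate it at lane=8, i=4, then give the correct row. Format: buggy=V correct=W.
buggy=18 correct=2

`(lane / 4) + 8*(i / 2)`[8,4]=>18
lane 8=>8/4=2, 8 mod 4=0
i=4  r:2+0=>2  c:2·0+0+8=>8
row: 18 vs 2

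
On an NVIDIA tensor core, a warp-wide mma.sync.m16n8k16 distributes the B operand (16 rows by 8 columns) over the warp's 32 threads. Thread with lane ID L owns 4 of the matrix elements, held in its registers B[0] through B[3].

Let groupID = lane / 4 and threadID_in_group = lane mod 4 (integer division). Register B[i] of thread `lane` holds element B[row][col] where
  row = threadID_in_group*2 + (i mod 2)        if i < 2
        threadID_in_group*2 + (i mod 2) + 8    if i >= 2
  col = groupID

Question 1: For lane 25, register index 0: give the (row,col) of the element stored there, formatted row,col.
L=25⇒gr=25>>2=6, th=25&3=1
[0]⇒row 1·2+0+0=2  col gr=6

2,6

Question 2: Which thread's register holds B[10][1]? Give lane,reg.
c=1→G=1  r=10→rhi=1,T=1,p=0
L=1*4+1=5  i=1*2+0=2

5,2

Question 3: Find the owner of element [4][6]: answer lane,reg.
c:6=>grp=6  r:4=>rB=0,tig=2,lo=0
L=6*4+2=26  i=0*2+0=0

26,0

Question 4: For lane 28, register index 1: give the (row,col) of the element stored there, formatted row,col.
1,7

28: G=7,T=0
[1] (0*2+1+0,7) = (1,7)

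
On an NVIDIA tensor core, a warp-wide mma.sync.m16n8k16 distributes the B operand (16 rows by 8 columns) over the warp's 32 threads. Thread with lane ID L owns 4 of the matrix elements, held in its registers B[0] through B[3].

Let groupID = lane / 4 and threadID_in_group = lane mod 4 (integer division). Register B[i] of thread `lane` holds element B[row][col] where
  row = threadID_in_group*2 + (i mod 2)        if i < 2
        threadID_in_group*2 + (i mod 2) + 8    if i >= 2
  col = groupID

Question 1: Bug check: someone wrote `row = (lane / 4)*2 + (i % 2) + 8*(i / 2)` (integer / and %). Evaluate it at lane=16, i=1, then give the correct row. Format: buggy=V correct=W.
buggy=9 correct=1

`(lane / 4)*2 + (i % 2) + 8*(i / 2)`[16,1]=>9
lane 16=>16/4=4, 16 mod 4=0
i=1  r:2·0+1+0=>1  c:4
row: 9 vs 1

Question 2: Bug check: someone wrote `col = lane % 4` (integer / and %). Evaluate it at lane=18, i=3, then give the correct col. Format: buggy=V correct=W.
`lane % 4`[18,3]->2
lane 18->18/4=4, 18 mod 4=2
i=3  r:2·2+1+8->13  c:4
col: 2 vs 4

buggy=2 correct=4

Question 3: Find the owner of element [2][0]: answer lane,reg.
c: 0->gid=0  r: 2->r8=0,tid=1,i&1=0
L=0*4+1=1  i=0*2+0=0

1,0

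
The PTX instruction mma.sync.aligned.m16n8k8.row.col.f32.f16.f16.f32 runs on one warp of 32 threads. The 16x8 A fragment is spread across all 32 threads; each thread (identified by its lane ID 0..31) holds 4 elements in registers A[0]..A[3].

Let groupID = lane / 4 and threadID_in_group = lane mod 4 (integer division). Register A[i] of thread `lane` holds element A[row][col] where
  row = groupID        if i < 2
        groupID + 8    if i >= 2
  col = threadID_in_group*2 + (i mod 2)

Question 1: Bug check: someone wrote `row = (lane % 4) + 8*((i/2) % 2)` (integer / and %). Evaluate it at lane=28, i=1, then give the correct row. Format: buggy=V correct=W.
buggy=0 correct=7

`(lane % 4) + 8*((i/2) % 2)`[28,1]->0
L=28->g=28>>2=7, t=28&3=0
[1]->row 7+0=7  col 0·2+1=1
row: 0 vs 7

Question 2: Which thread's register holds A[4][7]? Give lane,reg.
r=4->g=4,rb=0  c=7->t=3,b0=1
L=4*4+3=19  i=0*2+1=1

19,1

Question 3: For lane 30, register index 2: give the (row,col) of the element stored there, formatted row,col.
15,4

lane 30: g=7 (30/4), t=2 (30%4)
i=2: r=7+8=15, c=2*2+0=4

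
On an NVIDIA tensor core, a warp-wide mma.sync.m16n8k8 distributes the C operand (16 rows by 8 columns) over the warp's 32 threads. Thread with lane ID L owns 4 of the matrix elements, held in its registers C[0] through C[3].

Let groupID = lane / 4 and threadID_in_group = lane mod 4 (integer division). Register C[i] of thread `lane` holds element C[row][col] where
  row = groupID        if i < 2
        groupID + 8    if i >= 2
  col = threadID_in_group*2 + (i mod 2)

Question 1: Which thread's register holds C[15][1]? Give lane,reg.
28,3

r:15=>grp=7,rB=1  c:1=>tig=0,lo=1
L=7*4+0=28  i=1*2+1=3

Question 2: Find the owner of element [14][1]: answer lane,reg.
r=14⇒gr=6,Rb=1  c=1⇒th=0,odd=1
L=6*4+0=24  i=1*2+1=3

24,3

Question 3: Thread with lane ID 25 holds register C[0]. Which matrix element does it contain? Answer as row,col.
25: grp=6,tig=1
[0] (6+0,1*2+0) = (6,2)

6,2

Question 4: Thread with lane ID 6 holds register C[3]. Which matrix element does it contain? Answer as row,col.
9,5

6: g=1,t=2
[3] (1+8,2*2+1) = (9,5)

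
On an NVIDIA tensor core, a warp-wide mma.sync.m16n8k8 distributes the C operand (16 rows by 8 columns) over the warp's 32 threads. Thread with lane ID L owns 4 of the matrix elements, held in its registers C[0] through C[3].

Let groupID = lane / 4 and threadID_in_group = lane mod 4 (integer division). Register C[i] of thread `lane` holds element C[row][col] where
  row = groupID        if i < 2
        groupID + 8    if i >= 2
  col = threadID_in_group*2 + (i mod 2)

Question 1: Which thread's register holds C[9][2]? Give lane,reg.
r:9=>grp=1,rB=1  c:2=>tig=1,lo=0
L=1*4+1=5  i=1*2+0=2

5,2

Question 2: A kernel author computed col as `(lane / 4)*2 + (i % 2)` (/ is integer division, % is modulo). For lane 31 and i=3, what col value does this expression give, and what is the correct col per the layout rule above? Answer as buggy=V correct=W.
`(lane / 4)*2 + (i % 2)`[31,3]⇒15
31: gr=7,th=3
[3] (7+8,3*2+1) = (15,7)
col: 15 vs 7

buggy=15 correct=7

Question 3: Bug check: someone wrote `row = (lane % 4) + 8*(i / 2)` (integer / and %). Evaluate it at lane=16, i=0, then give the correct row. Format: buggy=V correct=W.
buggy=0 correct=4

`(lane % 4) + 8*(i / 2)`[16,0]->0
16: gid=4,tid=0
[0] (4+0,0*2+0) = (4,0)
row: 0 vs 4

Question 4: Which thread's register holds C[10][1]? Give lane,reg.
r:10=>grp=2,rB=1  c:1=>tig=0,lo=1
L=2*4+0=8  i=1*2+1=3

8,3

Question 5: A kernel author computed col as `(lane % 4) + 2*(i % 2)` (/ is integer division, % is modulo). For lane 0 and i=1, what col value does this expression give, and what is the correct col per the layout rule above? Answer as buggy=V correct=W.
`(lane % 4) + 2*(i % 2)`[0,1]→2
L=0→G=0>>2=0, T=0&3=0
[1]→row 0+0=0  col 0·2+1=1
col: 2 vs 1

buggy=2 correct=1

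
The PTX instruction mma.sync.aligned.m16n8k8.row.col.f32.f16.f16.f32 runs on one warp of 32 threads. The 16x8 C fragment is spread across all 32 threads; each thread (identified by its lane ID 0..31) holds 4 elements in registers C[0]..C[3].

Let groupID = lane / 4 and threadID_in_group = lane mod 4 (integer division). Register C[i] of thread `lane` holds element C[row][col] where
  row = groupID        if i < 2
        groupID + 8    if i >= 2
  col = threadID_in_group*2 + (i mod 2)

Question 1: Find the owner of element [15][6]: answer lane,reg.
r=15->g=7,rb=1  c=6->t=3,b0=0
L=7*4+3=31  i=1*2+0=2

31,2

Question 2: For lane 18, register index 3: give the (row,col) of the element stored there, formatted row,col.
12,5

lane 18: gid=4 (18/4), tid=2 (18%4)
i=3: r=4+8=12, c=2*2+1=5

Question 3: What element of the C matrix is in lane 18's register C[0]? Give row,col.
4,4

L=18->gid=18>>2=4, tid=18&3=2
[0]->row 4+0=4  col 2·2+0=4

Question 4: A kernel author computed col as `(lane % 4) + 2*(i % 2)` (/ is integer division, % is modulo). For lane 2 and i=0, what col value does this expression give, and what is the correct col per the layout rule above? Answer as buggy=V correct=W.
`(lane % 4) + 2*(i % 2)`[2,0]⇒2
lane 2: gr=0 (2/4), th=2 (2%4)
i=0: r=0+0=0, c=2*2+0=4
col: 2 vs 4

buggy=2 correct=4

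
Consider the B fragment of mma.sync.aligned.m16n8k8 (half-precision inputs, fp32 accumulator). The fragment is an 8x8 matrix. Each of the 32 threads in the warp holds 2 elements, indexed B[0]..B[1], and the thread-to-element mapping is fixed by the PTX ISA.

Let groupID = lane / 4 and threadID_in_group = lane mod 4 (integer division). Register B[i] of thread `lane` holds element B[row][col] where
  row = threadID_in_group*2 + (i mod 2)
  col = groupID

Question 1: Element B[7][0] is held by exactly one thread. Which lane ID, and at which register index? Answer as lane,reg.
c=0→G=0  r=7→T=3,p=1
L=0*4+3=3  i=1=1

3,1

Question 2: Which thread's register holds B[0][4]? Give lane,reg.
16,0

c: 4->gid=4  r: 0->tid=0,i&1=0
L=4*4+0=16  i=0=0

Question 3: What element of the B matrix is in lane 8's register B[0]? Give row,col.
0,2

lane 8: gid=2 (8/4), tid=0 (8%4)
i=0: r=0*2+0=0, c=gid=2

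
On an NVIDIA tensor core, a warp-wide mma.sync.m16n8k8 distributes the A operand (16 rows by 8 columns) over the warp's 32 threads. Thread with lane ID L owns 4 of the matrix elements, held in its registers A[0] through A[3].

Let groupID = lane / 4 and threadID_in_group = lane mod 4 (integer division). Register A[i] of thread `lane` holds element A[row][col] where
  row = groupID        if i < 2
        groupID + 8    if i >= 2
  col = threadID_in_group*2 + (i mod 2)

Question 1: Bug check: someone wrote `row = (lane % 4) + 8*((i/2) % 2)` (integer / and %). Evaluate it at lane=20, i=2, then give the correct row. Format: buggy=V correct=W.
`(lane % 4) + 8*((i/2) % 2)`[20,2]→8
20: G=5,T=0
[2] (5+8,0*2+0) = (13,0)
row: 8 vs 13

buggy=8 correct=13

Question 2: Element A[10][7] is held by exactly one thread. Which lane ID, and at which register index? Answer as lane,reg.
r=10→G=2,rhi=1  c=7→T=3,p=1
L=2*4+3=11  i=1*2+1=3

11,3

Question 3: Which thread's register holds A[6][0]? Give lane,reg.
24,0

r:6=>grp=6,rB=0  c:0=>tig=0,lo=0
L=6*4+0=24  i=0*2+0=0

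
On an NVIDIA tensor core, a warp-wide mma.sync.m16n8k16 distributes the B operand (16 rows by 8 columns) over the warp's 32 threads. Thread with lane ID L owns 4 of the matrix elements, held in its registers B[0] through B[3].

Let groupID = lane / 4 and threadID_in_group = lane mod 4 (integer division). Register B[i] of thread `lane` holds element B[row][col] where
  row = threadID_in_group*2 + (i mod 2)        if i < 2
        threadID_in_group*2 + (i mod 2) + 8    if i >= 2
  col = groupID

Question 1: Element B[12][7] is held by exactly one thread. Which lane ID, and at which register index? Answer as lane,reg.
30,2

c:7=>grp=7  r:12=>rB=1,tig=2,lo=0
L=7*4+2=30  i=1*2+0=2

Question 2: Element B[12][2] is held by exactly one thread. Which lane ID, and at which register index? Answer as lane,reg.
c:2=>grp=2  r:12=>rB=1,tig=2,lo=0
L=2*4+2=10  i=1*2+0=2

10,2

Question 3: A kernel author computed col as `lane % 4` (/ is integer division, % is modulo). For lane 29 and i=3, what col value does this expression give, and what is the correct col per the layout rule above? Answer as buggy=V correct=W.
buggy=1 correct=7

`lane % 4`[29,3]⇒1
29: gr=7,th=1
[3] (1*2+1+8,7) = (11,7)
col: 1 vs 7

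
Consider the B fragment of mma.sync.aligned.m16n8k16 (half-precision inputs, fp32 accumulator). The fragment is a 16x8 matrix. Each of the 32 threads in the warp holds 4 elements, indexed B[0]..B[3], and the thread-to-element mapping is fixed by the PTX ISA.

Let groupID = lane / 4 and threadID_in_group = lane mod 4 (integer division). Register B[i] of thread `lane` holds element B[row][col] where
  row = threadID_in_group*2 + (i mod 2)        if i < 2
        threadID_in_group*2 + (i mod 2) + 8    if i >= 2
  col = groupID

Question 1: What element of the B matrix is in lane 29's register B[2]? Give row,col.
L=29->g=29>>2=7, t=29&3=1
[2]->row 1·2+0+8=10  col g=7

10,7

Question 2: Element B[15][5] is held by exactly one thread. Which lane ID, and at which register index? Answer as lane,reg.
c=5->g=5  r=15->rb=1,t=3,b0=1
L=5*4+3=23  i=1*2+1=3

23,3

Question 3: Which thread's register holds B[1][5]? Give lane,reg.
c=5⇒gr=5  r=1⇒Rb=0,th=0,odd=1
L=5*4+0=20  i=0*2+1=1

20,1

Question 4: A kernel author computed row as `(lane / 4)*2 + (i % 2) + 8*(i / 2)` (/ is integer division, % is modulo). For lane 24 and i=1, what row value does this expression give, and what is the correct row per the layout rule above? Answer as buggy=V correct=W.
buggy=13 correct=1

`(lane / 4)*2 + (i % 2) + 8*(i / 2)`[24,1]->13
24: gid=6,tid=0
[1] (0*2+1+0,6) = (1,6)
row: 13 vs 1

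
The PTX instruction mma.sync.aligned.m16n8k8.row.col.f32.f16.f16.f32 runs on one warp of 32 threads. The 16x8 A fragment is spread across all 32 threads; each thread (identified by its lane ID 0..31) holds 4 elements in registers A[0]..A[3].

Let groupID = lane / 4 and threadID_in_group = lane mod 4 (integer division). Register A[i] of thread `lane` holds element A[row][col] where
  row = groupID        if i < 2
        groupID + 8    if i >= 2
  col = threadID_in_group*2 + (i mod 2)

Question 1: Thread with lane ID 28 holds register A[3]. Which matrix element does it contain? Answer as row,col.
15,1

lane 28->28/4=7, 28 mod 4=0
i=3  r:7+8->15  c:2·0+1->1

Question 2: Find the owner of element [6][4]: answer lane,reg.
r=6→G=6,rhi=0  c=4→T=2,p=0
L=6*4+2=26  i=0*2+0=0

26,0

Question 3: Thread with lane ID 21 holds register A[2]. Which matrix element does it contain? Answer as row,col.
13,2

lane 21: gid=5 (21/4), tid=1 (21%4)
i=2: r=5+8=13, c=1*2+0=2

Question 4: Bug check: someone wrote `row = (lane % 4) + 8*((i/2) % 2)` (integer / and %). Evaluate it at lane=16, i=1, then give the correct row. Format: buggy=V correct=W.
buggy=0 correct=4

`(lane % 4) + 8*((i/2) % 2)`[16,1]=>0
16: grp=4,tig=0
[1] (4+0,0*2+1) = (4,1)
row: 0 vs 4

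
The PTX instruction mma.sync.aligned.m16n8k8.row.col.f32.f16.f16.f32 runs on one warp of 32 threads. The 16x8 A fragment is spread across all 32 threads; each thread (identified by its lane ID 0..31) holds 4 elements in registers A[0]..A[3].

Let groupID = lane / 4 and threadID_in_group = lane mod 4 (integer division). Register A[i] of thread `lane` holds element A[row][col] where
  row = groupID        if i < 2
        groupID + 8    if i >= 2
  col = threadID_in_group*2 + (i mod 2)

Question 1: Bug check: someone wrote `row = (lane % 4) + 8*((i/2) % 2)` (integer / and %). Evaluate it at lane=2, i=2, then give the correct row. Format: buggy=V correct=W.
buggy=10 correct=8

`(lane % 4) + 8*((i/2) % 2)`[2,2]=>10
L=2=>grp=2>>2=0, tig=2&3=2
[2]=>row 0+8=8  col 2·2+0=4
row: 10 vs 8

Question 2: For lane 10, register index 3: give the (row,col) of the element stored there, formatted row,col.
10,5

lane 10: grp=2 (10/4), tig=2 (10%4)
i=3: r=2+8=10, c=2*2+1=5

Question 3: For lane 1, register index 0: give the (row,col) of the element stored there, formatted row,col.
lane 1⇒1/4=0, 1 mod 4=1
i=0  r:0+0⇒0  c:2·1+0⇒2

0,2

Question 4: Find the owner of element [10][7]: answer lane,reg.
11,3

r=10→G=2,rhi=1  c=7→T=3,p=1
L=2*4+3=11  i=1*2+1=3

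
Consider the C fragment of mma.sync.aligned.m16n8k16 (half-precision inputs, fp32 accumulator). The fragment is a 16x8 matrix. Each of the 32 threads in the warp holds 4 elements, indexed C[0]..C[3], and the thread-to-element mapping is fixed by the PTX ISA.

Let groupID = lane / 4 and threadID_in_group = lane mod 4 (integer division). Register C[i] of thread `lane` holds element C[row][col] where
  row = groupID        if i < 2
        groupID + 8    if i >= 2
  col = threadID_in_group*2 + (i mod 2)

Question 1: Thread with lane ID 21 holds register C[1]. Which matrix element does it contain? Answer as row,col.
5,3

21: G=5,T=1
[1] (5+0,1*2+1) = (5,3)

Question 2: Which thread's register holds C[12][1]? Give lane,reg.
r: 12->gid=4,r8=1  c: 1->tid=0,i&1=1
L=4*4+0=16  i=1*2+1=3

16,3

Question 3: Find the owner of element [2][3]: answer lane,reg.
r:2=>grp=2,rB=0  c:3=>tig=1,lo=1
L=2*4+1=9  i=0*2+1=1

9,1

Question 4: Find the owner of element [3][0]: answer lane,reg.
r=3->g=3,rb=0  c=0->t=0,b0=0
L=3*4+0=12  i=0*2+0=0

12,0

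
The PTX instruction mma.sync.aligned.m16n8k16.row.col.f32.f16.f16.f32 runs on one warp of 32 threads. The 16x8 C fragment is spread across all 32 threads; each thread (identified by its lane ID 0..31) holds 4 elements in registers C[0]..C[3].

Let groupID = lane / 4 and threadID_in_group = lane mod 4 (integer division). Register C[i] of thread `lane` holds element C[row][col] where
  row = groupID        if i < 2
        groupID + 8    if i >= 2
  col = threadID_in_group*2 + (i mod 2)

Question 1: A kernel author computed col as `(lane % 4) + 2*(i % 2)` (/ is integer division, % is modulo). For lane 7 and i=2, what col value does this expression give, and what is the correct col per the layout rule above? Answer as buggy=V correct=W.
buggy=3 correct=6

`(lane % 4) + 2*(i % 2)`[7,2]→3
lane 7: G=1 (7/4), T=3 (7%4)
i=2: r=1+8=9, c=3*2+0=6
col: 3 vs 6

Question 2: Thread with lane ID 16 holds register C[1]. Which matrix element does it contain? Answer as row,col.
4,1

16: grp=4,tig=0
[1] (4+0,0*2+1) = (4,1)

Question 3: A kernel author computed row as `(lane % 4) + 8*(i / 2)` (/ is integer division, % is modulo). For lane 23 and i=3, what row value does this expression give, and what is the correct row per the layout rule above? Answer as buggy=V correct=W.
`(lane % 4) + 8*(i / 2)`[23,3]->11
23: gid=5,tid=3
[3] (5+8,3*2+1) = (13,7)
row: 11 vs 13

buggy=11 correct=13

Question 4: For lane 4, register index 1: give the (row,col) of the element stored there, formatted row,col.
1,1

L=4→G=4>>2=1, T=4&3=0
[1]→row 1+0=1  col 0·2+1=1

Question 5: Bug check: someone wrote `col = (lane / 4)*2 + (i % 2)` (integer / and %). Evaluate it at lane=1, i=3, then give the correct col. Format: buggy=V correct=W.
`(lane / 4)*2 + (i % 2)`[1,3]⇒1
lane 1: gr=0 (1/4), th=1 (1%4)
i=3: r=0+8=8, c=1*2+1=3
col: 1 vs 3

buggy=1 correct=3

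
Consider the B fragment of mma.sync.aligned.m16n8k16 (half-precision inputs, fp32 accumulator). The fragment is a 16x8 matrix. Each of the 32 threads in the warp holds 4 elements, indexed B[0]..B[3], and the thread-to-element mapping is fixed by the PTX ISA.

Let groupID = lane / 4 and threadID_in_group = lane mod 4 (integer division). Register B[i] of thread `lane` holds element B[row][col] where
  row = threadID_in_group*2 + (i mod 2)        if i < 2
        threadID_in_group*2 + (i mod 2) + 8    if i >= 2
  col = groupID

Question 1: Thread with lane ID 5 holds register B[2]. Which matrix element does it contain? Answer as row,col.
10,1

lane 5=>5/4=1, 5 mod 4=1
i=2  r:2·1+0+8=>10  c:1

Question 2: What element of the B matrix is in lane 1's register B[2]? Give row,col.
10,0

L=1=>grp=1>>2=0, tig=1&3=1
[2]=>row 1·2+0+8=10  col grp=0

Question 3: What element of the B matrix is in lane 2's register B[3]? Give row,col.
L=2->gid=2>>2=0, tid=2&3=2
[3]->row 2·2+1+8=13  col gid=0

13,0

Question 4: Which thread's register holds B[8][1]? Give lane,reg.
c=1→G=1  r=8→rhi=1,T=0,p=0
L=1*4+0=4  i=1*2+0=2

4,2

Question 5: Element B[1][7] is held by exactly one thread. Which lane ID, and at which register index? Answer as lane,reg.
c: 7->gid=7  r: 1->r8=0,tid=0,i&1=1
L=7*4+0=28  i=0*2+1=1

28,1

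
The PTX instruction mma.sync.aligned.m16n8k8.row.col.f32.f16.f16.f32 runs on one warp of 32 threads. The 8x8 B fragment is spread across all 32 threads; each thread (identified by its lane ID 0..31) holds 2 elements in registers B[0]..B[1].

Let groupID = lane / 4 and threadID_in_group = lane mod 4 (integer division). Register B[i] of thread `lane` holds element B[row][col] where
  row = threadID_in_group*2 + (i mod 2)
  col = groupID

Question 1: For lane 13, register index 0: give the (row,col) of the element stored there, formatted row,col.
2,3

L=13->gid=13>>2=3, tid=13&3=1
[0]->row 1·2+0=2  col gid=3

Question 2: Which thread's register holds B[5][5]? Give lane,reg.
c:5=>grp=5  r:5=>tig=2,lo=1
L=5*4+2=22  i=1=1

22,1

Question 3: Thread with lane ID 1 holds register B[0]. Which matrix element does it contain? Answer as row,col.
2,0

lane 1⇒1/4=0, 1 mod 4=1
i=0  r:2·1+0⇒2  c:0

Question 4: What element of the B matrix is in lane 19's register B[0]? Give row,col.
19: grp=4,tig=3
[0] (3*2+0,4) = (6,4)

6,4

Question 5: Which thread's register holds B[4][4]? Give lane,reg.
18,0

c:4=>grp=4  r:4=>tig=2,lo=0
L=4*4+2=18  i=0=0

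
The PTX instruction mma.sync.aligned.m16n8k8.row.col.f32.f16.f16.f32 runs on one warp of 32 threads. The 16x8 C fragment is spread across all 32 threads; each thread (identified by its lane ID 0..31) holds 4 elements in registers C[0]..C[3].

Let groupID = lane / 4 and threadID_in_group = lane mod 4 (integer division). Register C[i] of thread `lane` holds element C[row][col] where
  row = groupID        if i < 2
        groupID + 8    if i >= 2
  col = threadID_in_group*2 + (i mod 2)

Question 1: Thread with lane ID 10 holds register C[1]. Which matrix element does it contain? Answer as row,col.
2,5

10: grp=2,tig=2
[1] (2+0,2*2+1) = (2,5)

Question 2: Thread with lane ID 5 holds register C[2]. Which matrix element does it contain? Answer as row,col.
L=5->gid=5>>2=1, tid=5&3=1
[2]->row 1+8=9  col 1·2+0=2

9,2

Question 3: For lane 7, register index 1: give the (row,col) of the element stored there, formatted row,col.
1,7

lane 7⇒7/4=1, 7 mod 4=3
i=1  r:1+0⇒1  c:2·3+1⇒7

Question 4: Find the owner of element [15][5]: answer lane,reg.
30,3

r=15->g=7,rb=1  c=5->t=2,b0=1
L=7*4+2=30  i=1*2+1=3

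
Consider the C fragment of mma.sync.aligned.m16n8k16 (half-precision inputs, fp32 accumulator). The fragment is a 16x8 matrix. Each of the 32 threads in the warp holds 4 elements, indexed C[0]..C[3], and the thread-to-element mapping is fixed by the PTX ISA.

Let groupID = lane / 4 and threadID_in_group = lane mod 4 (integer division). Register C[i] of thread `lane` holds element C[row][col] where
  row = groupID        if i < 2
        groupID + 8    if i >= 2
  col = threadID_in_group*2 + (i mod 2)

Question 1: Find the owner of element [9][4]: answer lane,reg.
r=9⇒gr=1,Rb=1  c=4⇒th=2,odd=0
L=1*4+2=6  i=1*2+0=2

6,2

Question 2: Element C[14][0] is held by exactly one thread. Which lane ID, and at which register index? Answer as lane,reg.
r=14→G=6,rhi=1  c=0→T=0,p=0
L=6*4+0=24  i=1*2+0=2

24,2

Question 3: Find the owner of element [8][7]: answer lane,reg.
r=8→G=0,rhi=1  c=7→T=3,p=1
L=0*4+3=3  i=1*2+1=3

3,3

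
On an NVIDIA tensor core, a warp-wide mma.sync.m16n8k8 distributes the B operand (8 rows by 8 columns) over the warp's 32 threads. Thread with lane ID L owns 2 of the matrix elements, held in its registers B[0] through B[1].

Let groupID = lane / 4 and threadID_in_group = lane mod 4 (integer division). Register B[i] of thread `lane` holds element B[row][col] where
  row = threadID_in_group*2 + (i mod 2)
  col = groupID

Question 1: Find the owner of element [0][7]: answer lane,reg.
28,0

c:7=>grp=7  r:0=>tig=0,lo=0
L=7*4+0=28  i=0=0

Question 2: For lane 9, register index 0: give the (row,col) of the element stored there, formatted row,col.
L=9→G=9>>2=2, T=9&3=1
[0]→row 1·2+0=2  col G=2

2,2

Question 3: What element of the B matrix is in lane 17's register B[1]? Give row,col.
3,4

lane 17: gr=4 (17/4), th=1 (17%4)
i=1: r=1*2+1=3, c=gr=4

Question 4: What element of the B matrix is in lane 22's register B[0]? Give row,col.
4,5

lane 22: g=5 (22/4), t=2 (22%4)
i=0: r=2*2+0=4, c=g=5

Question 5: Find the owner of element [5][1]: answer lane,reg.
6,1

c:1=>grp=1  r:5=>tig=2,lo=1
L=1*4+2=6  i=1=1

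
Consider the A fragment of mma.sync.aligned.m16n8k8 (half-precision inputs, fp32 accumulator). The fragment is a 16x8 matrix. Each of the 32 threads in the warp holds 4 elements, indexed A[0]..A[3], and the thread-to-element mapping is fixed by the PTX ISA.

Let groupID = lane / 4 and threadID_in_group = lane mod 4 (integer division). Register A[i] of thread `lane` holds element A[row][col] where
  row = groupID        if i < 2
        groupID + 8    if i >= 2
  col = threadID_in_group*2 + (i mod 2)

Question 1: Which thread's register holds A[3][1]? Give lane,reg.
12,1

r:3=>grp=3,rB=0  c:1=>tig=0,lo=1
L=3*4+0=12  i=0*2+1=1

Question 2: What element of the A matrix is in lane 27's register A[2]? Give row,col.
14,6

27: G=6,T=3
[2] (6+8,3*2+0) = (14,6)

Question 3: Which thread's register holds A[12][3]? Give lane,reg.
17,3

r=12->g=4,rb=1  c=3->t=1,b0=1
L=4*4+1=17  i=1*2+1=3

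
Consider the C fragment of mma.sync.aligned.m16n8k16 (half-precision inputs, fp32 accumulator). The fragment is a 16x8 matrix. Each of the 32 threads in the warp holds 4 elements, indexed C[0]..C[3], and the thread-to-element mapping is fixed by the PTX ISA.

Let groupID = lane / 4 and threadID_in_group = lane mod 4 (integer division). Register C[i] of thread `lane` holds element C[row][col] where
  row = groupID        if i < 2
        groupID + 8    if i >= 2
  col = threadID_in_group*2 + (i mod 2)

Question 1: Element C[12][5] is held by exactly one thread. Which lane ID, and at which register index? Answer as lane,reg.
r=12->g=4,rb=1  c=5->t=2,b0=1
L=4*4+2=18  i=1*2+1=3

18,3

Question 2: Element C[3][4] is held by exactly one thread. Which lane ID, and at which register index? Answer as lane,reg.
14,0

r:3=>grp=3,rB=0  c:4=>tig=2,lo=0
L=3*4+2=14  i=0*2+0=0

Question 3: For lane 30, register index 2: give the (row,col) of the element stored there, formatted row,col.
15,4

lane 30: gid=7 (30/4), tid=2 (30%4)
i=2: r=7+8=15, c=2*2+0=4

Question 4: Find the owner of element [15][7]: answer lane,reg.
31,3

r=15⇒gr=7,Rb=1  c=7⇒th=3,odd=1
L=7*4+3=31  i=1*2+1=3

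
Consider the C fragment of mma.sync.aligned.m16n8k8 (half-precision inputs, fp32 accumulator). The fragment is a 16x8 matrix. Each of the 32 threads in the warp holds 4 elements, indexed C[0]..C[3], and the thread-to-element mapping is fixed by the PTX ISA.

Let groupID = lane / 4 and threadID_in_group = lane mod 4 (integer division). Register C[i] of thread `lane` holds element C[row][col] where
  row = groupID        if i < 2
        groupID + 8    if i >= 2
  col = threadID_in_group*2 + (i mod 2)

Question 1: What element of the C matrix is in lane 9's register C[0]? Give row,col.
2,2

lane 9=>9/4=2, 9 mod 4=1
i=0  r:2+0=>2  c:2·1+0=>2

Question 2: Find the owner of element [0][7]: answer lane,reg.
3,1

r: 0->gid=0,r8=0  c: 7->tid=3,i&1=1
L=0*4+3=3  i=0*2+1=1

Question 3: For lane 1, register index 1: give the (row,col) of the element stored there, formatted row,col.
L=1⇒gr=1>>2=0, th=1&3=1
[1]⇒row 0+0=0  col 1·2+1=3

0,3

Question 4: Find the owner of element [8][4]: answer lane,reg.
r: 8->gid=0,r8=1  c: 4->tid=2,i&1=0
L=0*4+2=2  i=1*2+0=2

2,2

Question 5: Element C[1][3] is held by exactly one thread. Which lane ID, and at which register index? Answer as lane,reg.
5,1

r=1⇒gr=1,Rb=0  c=3⇒th=1,odd=1
L=1*4+1=5  i=0*2+1=1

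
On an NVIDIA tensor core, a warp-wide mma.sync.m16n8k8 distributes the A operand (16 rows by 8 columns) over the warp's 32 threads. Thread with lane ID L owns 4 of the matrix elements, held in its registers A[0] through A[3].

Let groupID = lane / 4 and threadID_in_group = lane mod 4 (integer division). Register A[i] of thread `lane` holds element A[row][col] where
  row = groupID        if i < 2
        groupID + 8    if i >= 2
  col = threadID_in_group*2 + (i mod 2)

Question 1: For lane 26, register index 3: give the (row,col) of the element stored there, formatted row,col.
lane 26→26/4=6, 26 mod 4=2
i=3  r:6+8→14  c:2·2+1→5

14,5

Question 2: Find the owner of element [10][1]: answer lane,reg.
8,3

r: 10->gid=2,r8=1  c: 1->tid=0,i&1=1
L=2*4+0=8  i=1*2+1=3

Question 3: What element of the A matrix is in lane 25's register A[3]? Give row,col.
lane 25=>25/4=6, 25 mod 4=1
i=3  r:6+8=>14  c:2·1+1=>3

14,3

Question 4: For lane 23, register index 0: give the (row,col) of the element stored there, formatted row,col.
5,6

23: gr=5,th=3
[0] (5+0,3*2+0) = (5,6)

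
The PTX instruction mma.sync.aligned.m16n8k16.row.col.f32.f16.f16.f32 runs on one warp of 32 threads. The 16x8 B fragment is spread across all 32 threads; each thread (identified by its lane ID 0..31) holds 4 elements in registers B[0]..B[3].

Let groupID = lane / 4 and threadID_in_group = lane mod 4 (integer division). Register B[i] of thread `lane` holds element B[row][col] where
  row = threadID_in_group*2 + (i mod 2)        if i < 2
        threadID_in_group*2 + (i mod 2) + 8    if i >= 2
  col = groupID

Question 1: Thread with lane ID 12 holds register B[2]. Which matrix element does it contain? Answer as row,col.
12: gid=3,tid=0
[2] (0*2+0+8,3) = (8,3)

8,3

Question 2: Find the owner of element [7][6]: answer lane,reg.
27,1

c=6→G=6  r=7→rhi=0,T=3,p=1
L=6*4+3=27  i=0*2+1=1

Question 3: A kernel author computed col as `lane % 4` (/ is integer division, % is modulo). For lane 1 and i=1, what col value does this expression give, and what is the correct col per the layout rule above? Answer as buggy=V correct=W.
buggy=1 correct=0

`lane % 4`[1,1]=>1
lane 1: grp=0 (1/4), tig=1 (1%4)
i=1: r=1*2+1+0=3, c=grp=0
col: 1 vs 0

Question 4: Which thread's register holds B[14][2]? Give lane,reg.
c=2⇒gr=2  r=14⇒Rb=1,th=3,odd=0
L=2*4+3=11  i=1*2+0=2

11,2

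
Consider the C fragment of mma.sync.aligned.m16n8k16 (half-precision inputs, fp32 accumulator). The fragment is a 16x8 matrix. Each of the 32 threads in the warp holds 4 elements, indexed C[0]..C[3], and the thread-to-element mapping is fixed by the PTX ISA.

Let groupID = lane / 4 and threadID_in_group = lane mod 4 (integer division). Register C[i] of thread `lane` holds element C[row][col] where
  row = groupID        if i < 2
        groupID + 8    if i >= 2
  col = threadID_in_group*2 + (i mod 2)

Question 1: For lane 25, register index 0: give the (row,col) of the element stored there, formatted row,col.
lane 25: grp=6 (25/4), tig=1 (25%4)
i=0: r=6+0=6, c=1*2+0=2

6,2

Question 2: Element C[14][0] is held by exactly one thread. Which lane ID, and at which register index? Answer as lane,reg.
24,2

r=14⇒gr=6,Rb=1  c=0⇒th=0,odd=0
L=6*4+0=24  i=1*2+0=2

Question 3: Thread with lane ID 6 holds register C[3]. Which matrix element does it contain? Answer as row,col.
lane 6: gid=1 (6/4), tid=2 (6%4)
i=3: r=1+8=9, c=2*2+1=5

9,5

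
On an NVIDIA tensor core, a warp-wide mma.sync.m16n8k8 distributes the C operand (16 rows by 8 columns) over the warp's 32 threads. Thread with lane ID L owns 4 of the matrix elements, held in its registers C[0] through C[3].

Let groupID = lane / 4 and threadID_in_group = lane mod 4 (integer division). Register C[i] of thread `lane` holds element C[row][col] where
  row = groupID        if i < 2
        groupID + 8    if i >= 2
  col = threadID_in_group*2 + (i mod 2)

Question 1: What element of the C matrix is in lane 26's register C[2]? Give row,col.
14,4

lane 26: g=6 (26/4), t=2 (26%4)
i=2: r=6+8=14, c=2*2+0=4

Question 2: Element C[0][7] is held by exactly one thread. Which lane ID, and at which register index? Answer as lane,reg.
r:0=>grp=0,rB=0  c:7=>tig=3,lo=1
L=0*4+3=3  i=0*2+1=1

3,1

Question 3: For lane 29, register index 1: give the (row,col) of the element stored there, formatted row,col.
7,3

lane 29: g=7 (29/4), t=1 (29%4)
i=1: r=7+0=7, c=1*2+1=3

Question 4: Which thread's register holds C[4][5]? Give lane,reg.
r=4→G=4,rhi=0  c=5→T=2,p=1
L=4*4+2=18  i=0*2+1=1

18,1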